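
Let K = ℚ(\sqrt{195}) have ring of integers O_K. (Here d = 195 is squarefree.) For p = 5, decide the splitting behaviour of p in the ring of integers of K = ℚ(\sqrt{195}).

p ramifies

Since 195 ≢ 1 mod 4, the ring of integers is ℤ[√195] with discriminant 4·195 = 780.
Ramification test: 5 | 780. The prime 5 ramifies in K.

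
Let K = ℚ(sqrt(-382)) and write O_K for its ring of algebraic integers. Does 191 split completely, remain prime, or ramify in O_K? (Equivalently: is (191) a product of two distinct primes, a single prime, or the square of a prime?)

191 is ramified

-382 mod 4 = 2, hence disc K = 4·(-382) = -1528 and O_K = ℤ[√-382].
disc(K) = -1528 = 191·(-8), so p = 191 is ramified.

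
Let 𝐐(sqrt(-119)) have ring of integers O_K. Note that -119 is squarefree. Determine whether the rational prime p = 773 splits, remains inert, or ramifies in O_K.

d = -119 ≡ 1 (mod 4), so O_K = ℤ[(1+√-119)/2] and disc(K) = d = -119.
Since gcd(773, -119) = 1 the prime 773 does not ramify.
Compute (-119/773) via Euler: 654^((773-1)/2) mod 773 = 772, so (-119/773) = -1.
d is a non-residue mod p, hence 773 remains inert in O_K.

inert — (773) stays prime in O_K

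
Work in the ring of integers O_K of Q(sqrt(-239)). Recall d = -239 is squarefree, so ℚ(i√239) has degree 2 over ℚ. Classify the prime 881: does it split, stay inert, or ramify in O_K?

remains prime (inert)

Since -239 ≡ 1 mod 4, the ring of integers is ℤ[(1+√-239)/2] with discriminant -239.
881 ∤ -239, so 881 is unramified.
Legendre symbol by Euler's criterion: (-239/881) ≡ (-239)^440 ≡ 880 (mod 881), i.e. (-239/881) = -1.
d is a non-residue mod p, hence 881 remains inert in O_K.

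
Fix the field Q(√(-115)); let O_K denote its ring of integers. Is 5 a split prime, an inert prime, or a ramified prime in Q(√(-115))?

ramifies in O_K

Since -115 ≡ 1 mod 4, the ring of integers is ℤ[(1+√-115)/2] with discriminant -115.
disc(K) = -115 = 5·(-23), so p = 5 is ramified.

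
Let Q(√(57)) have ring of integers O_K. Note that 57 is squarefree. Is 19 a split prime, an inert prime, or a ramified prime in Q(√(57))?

p ramifies

57 mod 4 = 1, hence disc K = 57 and O_K = ℤ[(1+√57)/2].
Ramification test: 19 | 57. The prime 19 ramifies in K.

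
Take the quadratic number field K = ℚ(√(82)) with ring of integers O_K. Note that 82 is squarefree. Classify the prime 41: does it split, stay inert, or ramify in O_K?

ramifies in O_K

d = 82 ≡ 2 (mod 4), so O_K = ℤ[√82] and disc(K) = 4d = 328.
41 divides disc(K) = 328, so 41 ramifies.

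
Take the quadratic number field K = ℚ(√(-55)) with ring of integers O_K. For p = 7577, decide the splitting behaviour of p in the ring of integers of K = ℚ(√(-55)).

Since -55 ≡ 1 mod 4, the ring of integers is ℤ[(1+√-55)/2] with discriminant -55.
7577 ∤ -55, so 7577 is unramified.
Euler's criterion: (-55)^3788 mod 7577 = 7576. Thus (-55|7577) = -1.
d is a non-residue mod p, hence 7577 remains inert in O_K.

remains prime (inert)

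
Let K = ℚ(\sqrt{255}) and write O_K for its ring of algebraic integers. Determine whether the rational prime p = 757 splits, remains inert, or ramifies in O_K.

inert — (757) stays prime in O_K

Since 255 ≢ 1 mod 4, the ring of integers is ℤ[√255] with discriminant 4·255 = 1020.
Since gcd(757, 1020) = 1 the prime 757 does not ramify.
Legendre symbol by Euler's criterion: (255/757) ≡ 255^378 ≡ 756 (mod 757), i.e. (255/757) = -1.
d is a non-residue mod p, hence 757 remains inert in O_K.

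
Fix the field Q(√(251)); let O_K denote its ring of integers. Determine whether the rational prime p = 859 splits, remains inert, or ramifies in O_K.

251 mod 4 = 3, hence disc K = 4·251 = 1004 and O_K = ℤ[√251].
Since gcd(859, 1004) = 1 the prime 859 does not ramify.
Compute (251/859) via Euler: 251^((859-1)/2) mod 859 = 858, so (251/859) = -1.
(251/859) = -1, so 859 is inert.

inert — (859) stays prime in O_K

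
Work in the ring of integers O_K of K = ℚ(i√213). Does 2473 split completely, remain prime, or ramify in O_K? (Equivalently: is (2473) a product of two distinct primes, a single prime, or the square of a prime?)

-213 mod 4 = 3, hence disc K = 4·(-213) = -852 and O_K = ℤ[√-213].
disc(K) = -852 is not divisible by 2473; 2473 is unramified.
(-213/2473) = 2260^1236 mod 2473 = 2472, giving Legendre symbol -1.
d is a non-residue mod p, hence 2473 remains inert in O_K.

p is inert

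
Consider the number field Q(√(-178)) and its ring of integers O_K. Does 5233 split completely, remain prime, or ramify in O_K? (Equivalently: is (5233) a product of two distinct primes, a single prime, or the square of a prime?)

d = -178 ≡ 2 (mod 4), so O_K = ℤ[√-178] and disc(K) = 4d = -712.
5233 ∤ -712, so 5233 is unramified.
Euler's criterion: (-178)^2616 mod 5233 = 1. Thus (-178|5233) = 1.
(-178/5233) = 1, so 5233 splits.

split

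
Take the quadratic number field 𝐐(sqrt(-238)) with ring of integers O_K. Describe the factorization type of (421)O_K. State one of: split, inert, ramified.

inert

-238 mod 4 = 2, hence disc K = 4·(-238) = -952 and O_K = ℤ[√-238].
421 ∤ -952, so 421 is unramified.
Legendre symbol by Euler's criterion: (-238/421) ≡ (-238)^210 ≡ 420 (mod 421), i.e. (-238/421) = -1.
Legendre symbol -1 ⇒ 421 is inert.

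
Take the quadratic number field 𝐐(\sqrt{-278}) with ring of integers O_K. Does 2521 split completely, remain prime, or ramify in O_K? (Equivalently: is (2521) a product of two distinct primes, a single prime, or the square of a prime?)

d = -278 ≡ 2 (mod 4), so O_K = ℤ[√-278] and disc(K) = 4d = -1112.
disc(K) = -1112 is not divisible by 2521; 2521 is unramified.
Compute (-278/2521) via Euler: 2243^((2521-1)/2) mod 2521 = 2520, so (-278/2521) = -1.
Legendre symbol -1 ⇒ 2521 is inert.

inert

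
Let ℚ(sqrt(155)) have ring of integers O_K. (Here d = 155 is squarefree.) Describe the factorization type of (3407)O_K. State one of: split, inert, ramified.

Since 155 ≢ 1 mod 4, the ring of integers is ℤ[√155] with discriminant 4·155 = 620.
Since gcd(3407, 620) = 1 the prime 3407 does not ramify.
(155/3407) = 155^1703 mod 3407 = 1, giving Legendre symbol 1.
(155/3407) = 1, so 3407 splits.

split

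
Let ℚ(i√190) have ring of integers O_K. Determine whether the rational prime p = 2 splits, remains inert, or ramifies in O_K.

p ramifies

d = -190 ≡ 2 (mod 4), so O_K = ℤ[√-190] and disc(K) = 4d = -760.
Ramification test: 2 | -760. The prime 2 ramifies in K.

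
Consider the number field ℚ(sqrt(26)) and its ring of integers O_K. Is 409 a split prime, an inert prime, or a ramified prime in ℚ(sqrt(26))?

26 mod 4 = 2, hence disc K = 4·26 = 104 and O_K = ℤ[√26].
Since gcd(409, 104) = 1 the prime 409 does not ramify.
(26/409) = 26^204 mod 409 = 408, giving Legendre symbol -1.
d is a non-residue mod p, hence 409 remains inert in O_K.

inert — (409) stays prime in O_K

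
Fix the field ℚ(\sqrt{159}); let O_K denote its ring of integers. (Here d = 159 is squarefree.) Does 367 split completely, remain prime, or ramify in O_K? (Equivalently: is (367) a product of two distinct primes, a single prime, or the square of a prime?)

inert — (367) stays prime in O_K

Since 159 ≢ 1 mod 4, the ring of integers is ℤ[√159] with discriminant 4·159 = 636.
Since gcd(367, 636) = 1 the prime 367 does not ramify.
Legendre symbol by Euler's criterion: (159/367) ≡ 159^183 ≡ 366 (mod 367), i.e. (159/367) = -1.
d is a non-residue mod p, hence 367 remains inert in O_K.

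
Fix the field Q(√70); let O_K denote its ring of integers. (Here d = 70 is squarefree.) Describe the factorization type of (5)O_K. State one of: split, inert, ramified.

Since 70 ≢ 1 mod 4, the ring of integers is ℤ[√70] with discriminant 4·70 = 280.
Ramification test: 5 | 280. The prime 5 ramifies in K.

p ramifies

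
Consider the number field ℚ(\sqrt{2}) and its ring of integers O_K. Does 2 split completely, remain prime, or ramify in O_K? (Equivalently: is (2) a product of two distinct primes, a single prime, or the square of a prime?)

ramified

2 mod 4 = 2, hence disc K = 4·2 = 8 and O_K = ℤ[√2].
disc(K) = 8 = 2·4, so p = 2 is ramified.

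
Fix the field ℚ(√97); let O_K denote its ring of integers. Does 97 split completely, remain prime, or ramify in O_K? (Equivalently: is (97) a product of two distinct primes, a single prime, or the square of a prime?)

97 is ramified

97 mod 4 = 1, hence disc K = 97 and O_K = ℤ[(1+√97)/2].
97 divides disc(K) = 97, so 97 ramifies.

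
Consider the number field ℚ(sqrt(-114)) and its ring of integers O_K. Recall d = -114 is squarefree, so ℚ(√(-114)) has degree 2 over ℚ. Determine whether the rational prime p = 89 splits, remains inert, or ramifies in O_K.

d = -114 ≡ 2 (mod 4), so O_K = ℤ[√-114] and disc(K) = 4d = -456.
89 ∤ -456, so 89 is unramified.
Compute (-114/89) via Euler: 64^((89-1)/2) mod 89 = 1, so (-114/89) = 1.
d is a quadratic residue mod p, hence 89 splits in O_K.

p splits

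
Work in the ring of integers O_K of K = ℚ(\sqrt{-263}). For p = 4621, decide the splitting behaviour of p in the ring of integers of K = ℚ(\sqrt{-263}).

4621 splits in O_K

-263 mod 4 = 1, hence disc K = -263 and O_K = ℤ[(1+√-263)/2].
Since gcd(4621, -263) = 1 the prime 4621 does not ramify.
(-263/4621) = 4358^2310 mod 4621 = 1, giving Legendre symbol 1.
d is a quadratic residue mod p, hence 4621 splits in O_K.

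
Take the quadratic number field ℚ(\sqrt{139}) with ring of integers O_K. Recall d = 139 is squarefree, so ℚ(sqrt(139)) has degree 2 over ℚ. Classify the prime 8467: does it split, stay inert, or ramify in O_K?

d = 139 ≡ 3 (mod 4), so O_K = ℤ[√139] and disc(K) = 4d = 556.
Since gcd(8467, 556) = 1 the prime 8467 does not ramify.
Legendre symbol by Euler's criterion: (139/8467) ≡ 139^4233 ≡ 8466 (mod 8467), i.e. (139/8467) = -1.
Legendre symbol -1 ⇒ 8467 is inert.

p is inert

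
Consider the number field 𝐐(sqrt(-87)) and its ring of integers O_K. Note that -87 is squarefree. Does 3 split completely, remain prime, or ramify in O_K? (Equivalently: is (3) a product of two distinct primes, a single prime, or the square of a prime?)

Since -87 ≡ 1 mod 4, the ring of integers is ℤ[(1+√-87)/2] with discriminant -87.
Ramification test: 3 | -87. The prime 3 ramifies in K.

ramified — (3) = 𝔭²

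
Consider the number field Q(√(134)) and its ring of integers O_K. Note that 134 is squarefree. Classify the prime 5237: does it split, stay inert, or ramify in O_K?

Since 134 ≢ 1 mod 4, the ring of integers is ℤ[√134] with discriminant 4·134 = 536.
Since gcd(5237, 536) = 1 the prime 5237 does not ramify.
Compute (134/5237) via Euler: 134^((5237-1)/2) mod 5237 = 1, so (134/5237) = 1.
Legendre symbol 1 ⇒ 5237 is split.

split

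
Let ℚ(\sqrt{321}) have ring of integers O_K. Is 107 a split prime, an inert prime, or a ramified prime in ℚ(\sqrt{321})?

321 mod 4 = 1, hence disc K = 321 and O_K = ℤ[(1+√321)/2].
Ramification test: 107 | 321. The prime 107 ramifies in K.

107 is ramified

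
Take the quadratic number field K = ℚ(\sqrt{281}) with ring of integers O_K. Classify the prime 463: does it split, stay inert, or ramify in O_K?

281 mod 4 = 1, hence disc K = 281 and O_K = ℤ[(1+√281)/2].
463 ∤ 281, so 463 is unramified.
Euler's criterion: 281^231 mod 463 = 462. Thus (281|463) = -1.
d is a non-residue mod p, hence 463 remains inert in O_K.

remains prime (inert)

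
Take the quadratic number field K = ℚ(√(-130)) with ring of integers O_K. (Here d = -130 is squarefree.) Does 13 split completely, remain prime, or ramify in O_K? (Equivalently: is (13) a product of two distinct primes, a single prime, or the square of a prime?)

d = -130 ≡ 2 (mod 4), so O_K = ℤ[√-130] and disc(K) = 4d = -520.
Ramification test: 13 | -520. The prime 13 ramifies in K.

p ramifies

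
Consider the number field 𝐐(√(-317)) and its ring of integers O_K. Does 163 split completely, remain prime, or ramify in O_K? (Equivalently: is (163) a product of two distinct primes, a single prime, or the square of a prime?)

Since -317 ≢ 1 mod 4, the ring of integers is ℤ[√-317] with discriminant 4·(-317) = -1268.
disc(K) = -1268 is not divisible by 163; 163 is unramified.
Compute (-317/163) via Euler: 9^((163-1)/2) mod 163 = 1, so (-317/163) = 1.
d is a quadratic residue mod p, hence 163 splits in O_K.

split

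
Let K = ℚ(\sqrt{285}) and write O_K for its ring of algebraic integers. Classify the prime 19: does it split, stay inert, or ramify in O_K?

285 mod 4 = 1, hence disc K = 285 and O_K = ℤ[(1+√285)/2].
19 divides disc(K) = 285, so 19 ramifies.

19 is ramified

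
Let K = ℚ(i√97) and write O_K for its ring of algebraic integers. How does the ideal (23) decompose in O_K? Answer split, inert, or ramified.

p splits

-97 mod 4 = 3, hence disc K = 4·(-97) = -388 and O_K = ℤ[√-97].
Since gcd(23, -388) = 1 the prime 23 does not ramify.
Legendre symbol by Euler's criterion: (-97/23) ≡ (-97)^11 ≡ 1 (mod 23), i.e. (-97/23) = 1.
(-97/23) = 1, so 23 splits.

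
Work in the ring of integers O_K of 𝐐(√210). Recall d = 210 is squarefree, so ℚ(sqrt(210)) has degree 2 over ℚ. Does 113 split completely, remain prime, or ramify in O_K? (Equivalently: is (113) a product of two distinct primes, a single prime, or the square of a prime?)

113 splits in O_K

210 mod 4 = 2, hence disc K = 4·210 = 840 and O_K = ℤ[√210].
Since gcd(113, 840) = 1 the prime 113 does not ramify.
(210/113) = 97^56 mod 113 = 1, giving Legendre symbol 1.
d is a quadratic residue mod p, hence 113 splits in O_K.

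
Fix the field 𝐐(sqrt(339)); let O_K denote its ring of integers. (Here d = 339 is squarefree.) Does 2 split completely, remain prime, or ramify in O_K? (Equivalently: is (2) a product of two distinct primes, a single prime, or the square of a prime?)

339 mod 4 = 3, hence disc K = 4·339 = 1356 and O_K = ℤ[√339].
Ramification test: 2 | 1356. The prime 2 ramifies in K.

2 is ramified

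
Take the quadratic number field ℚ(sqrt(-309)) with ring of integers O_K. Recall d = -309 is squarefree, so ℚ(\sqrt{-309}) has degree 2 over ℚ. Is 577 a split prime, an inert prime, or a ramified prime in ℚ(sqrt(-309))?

Since -309 ≢ 1 mod 4, the ring of integers is ℤ[√-309] with discriminant 4·(-309) = -1236.
577 ∤ -1236, so 577 is unramified.
Euler's criterion: (-309)^288 mod 577 = 576. Thus (-309|577) = -1.
Legendre symbol -1 ⇒ 577 is inert.

inert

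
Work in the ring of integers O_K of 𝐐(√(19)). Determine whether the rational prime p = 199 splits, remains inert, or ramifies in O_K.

Since 19 ≢ 1 mod 4, the ring of integers is ℤ[√19] with discriminant 4·19 = 76.
199 ∤ 76, so 199 is unramified.
Compute (19/199) via Euler: 19^((199-1)/2) mod 199 = 198, so (19/199) = -1.
(19/199) = -1, so 199 is inert.

inert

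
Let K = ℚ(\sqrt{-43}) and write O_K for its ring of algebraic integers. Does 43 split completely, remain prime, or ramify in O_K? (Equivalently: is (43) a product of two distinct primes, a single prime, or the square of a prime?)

43 is ramified

-43 mod 4 = 1, hence disc K = -43 and O_K = ℤ[(1+√-43)/2].
disc(K) = -43 = 43·(-1), so p = 43 is ramified.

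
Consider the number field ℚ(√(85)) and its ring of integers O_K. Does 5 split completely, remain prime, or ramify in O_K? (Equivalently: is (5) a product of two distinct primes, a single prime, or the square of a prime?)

85 mod 4 = 1, hence disc K = 85 and O_K = ℤ[(1+√85)/2].
5 divides disc(K) = 85, so 5 ramifies.

p ramifies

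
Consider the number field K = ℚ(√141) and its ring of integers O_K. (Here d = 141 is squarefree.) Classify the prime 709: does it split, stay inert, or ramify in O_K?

split — (709) = 𝔭₁𝔭₂ with 𝔭₁ ≠ 𝔭₂

141 mod 4 = 1, hence disc K = 141 and O_K = ℤ[(1+√141)/2].
709 ∤ 141, so 709 is unramified.
Euler's criterion: 141^354 mod 709 = 1. Thus (141|709) = 1.
d is a quadratic residue mod p, hence 709 splits in O_K.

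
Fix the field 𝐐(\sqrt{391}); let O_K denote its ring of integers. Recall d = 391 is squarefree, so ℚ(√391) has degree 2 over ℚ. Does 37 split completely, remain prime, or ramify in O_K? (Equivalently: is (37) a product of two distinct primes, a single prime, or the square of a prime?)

split — (37) = 𝔭₁𝔭₂ with 𝔭₁ ≠ 𝔭₂

Since 391 ≢ 1 mod 4, the ring of integers is ℤ[√391] with discriminant 4·391 = 1564.
disc(K) = 1564 is not divisible by 37; 37 is unramified.
(391/37) = 21^18 mod 37 = 1, giving Legendre symbol 1.
(391/37) = 1, so 37 splits.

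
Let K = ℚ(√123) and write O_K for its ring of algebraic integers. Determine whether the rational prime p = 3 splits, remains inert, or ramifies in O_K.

Since 123 ≢ 1 mod 4, the ring of integers is ℤ[√123] with discriminant 4·123 = 492.
disc(K) = 492 = 3·164, so p = 3 is ramified.

ramifies in O_K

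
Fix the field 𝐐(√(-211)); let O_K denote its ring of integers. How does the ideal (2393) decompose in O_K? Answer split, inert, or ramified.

remains prime (inert)

Since -211 ≡ 1 mod 4, the ring of integers is ℤ[(1+√-211)/2] with discriminant -211.
2393 ∤ -211, so 2393 is unramified.
Legendre symbol by Euler's criterion: (-211/2393) ≡ (-211)^1196 ≡ 2392 (mod 2393), i.e. (-211/2393) = -1.
(-211/2393) = -1, so 2393 is inert.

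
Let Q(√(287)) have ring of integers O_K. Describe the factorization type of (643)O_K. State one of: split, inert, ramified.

d = 287 ≡ 3 (mod 4), so O_K = ℤ[√287] and disc(K) = 4d = 1148.
643 ∤ 1148, so 643 is unramified.
Legendre symbol by Euler's criterion: (287/643) ≡ 287^321 ≡ 642 (mod 643), i.e. (287/643) = -1.
(287/643) = -1, so 643 is inert.

p is inert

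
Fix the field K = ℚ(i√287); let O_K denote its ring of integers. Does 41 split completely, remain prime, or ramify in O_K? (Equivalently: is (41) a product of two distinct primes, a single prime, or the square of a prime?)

ramified — (41) = 𝔭²

-287 mod 4 = 1, hence disc K = -287 and O_K = ℤ[(1+√-287)/2].
Ramification test: 41 | -287. The prime 41 ramifies in K.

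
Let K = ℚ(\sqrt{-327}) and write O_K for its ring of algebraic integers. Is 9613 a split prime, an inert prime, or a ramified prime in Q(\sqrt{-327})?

-327 mod 4 = 1, hence disc K = -327 and O_K = ℤ[(1+√-327)/2].
disc(K) = -327 is not divisible by 9613; 9613 is unramified.
Euler's criterion: (-327)^4806 mod 9613 = 1. Thus (-327|9613) = 1.
Legendre symbol 1 ⇒ 9613 is split.

p splits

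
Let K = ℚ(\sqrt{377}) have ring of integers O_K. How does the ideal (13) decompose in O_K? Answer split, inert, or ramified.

ramifies in O_K

377 mod 4 = 1, hence disc K = 377 and O_K = ℤ[(1+√377)/2].
13 divides disc(K) = 377, so 13 ramifies.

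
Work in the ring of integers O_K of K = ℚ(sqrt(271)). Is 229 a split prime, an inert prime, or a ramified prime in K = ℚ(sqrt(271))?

229 splits in O_K

271 mod 4 = 3, hence disc K = 4·271 = 1084 and O_K = ℤ[√271].
disc(K) = 1084 is not divisible by 229; 229 is unramified.
(271/229) = 42^114 mod 229 = 1, giving Legendre symbol 1.
(271/229) = 1, so 229 splits.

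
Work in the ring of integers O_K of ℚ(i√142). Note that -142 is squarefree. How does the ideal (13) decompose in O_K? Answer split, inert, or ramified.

splits completely

d = -142 ≡ 2 (mod 4), so O_K = ℤ[√-142] and disc(K) = 4d = -568.
13 ∤ -568, so 13 is unramified.
Compute (-142/13) via Euler: 1^((13-1)/2) mod 13 = 1, so (-142/13) = 1.
(-142/13) = 1, so 13 splits.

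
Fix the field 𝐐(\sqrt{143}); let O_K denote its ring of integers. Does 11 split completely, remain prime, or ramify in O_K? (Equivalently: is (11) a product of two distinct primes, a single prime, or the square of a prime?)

Since 143 ≢ 1 mod 4, the ring of integers is ℤ[√143] with discriminant 4·143 = 572.
11 divides disc(K) = 572, so 11 ramifies.

ramified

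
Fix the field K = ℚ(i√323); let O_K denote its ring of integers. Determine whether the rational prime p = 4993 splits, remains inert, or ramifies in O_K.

Since -323 ≡ 1 mod 4, the ring of integers is ℤ[(1+√-323)/2] with discriminant -323.
Since gcd(4993, -323) = 1 the prime 4993 does not ramify.
Compute (-323/4993) via Euler: 4670^((4993-1)/2) mod 4993 = 1, so (-323/4993) = 1.
d is a quadratic residue mod p, hence 4993 splits in O_K.

p splits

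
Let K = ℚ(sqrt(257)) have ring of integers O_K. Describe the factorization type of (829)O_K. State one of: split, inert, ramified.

257 mod 4 = 1, hence disc K = 257 and O_K = ℤ[(1+√257)/2].
Since gcd(829, 257) = 1 the prime 829 does not ramify.
Euler's criterion: 257^414 mod 829 = 1. Thus (257|829) = 1.
Legendre symbol 1 ⇒ 829 is split.

829 splits in O_K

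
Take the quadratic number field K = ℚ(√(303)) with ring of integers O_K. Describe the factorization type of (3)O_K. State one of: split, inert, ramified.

303 mod 4 = 3, hence disc K = 4·303 = 1212 and O_K = ℤ[√303].
3 divides disc(K) = 1212, so 3 ramifies.

ramified — (3) = 𝔭²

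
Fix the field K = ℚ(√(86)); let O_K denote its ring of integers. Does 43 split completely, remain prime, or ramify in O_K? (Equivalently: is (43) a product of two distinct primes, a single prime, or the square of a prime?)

d = 86 ≡ 2 (mod 4), so O_K = ℤ[√86] and disc(K) = 4d = 344.
43 divides disc(K) = 344, so 43 ramifies.

ramifies in O_K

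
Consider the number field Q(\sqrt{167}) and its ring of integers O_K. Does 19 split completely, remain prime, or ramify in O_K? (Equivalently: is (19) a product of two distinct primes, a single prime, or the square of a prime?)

d = 167 ≡ 3 (mod 4), so O_K = ℤ[√167] and disc(K) = 4d = 668.
disc(K) = 668 is not divisible by 19; 19 is unramified.
Compute (167/19) via Euler: 15^((19-1)/2) mod 19 = 18, so (167/19) = -1.
(167/19) = -1, so 19 is inert.

19 remains inert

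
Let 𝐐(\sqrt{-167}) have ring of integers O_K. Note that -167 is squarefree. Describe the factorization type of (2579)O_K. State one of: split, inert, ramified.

p is inert

d = -167 ≡ 1 (mod 4), so O_K = ℤ[(1+√-167)/2] and disc(K) = d = -167.
disc(K) = -167 is not divisible by 2579; 2579 is unramified.
Legendre symbol by Euler's criterion: (-167/2579) ≡ (-167)^1289 ≡ 2578 (mod 2579), i.e. (-167/2579) = -1.
Legendre symbol -1 ⇒ 2579 is inert.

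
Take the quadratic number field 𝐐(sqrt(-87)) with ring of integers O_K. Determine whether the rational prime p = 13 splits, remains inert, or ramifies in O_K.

-87 mod 4 = 1, hence disc K = -87 and O_K = ℤ[(1+√-87)/2].
13 ∤ -87, so 13 is unramified.
Euler's criterion: (-87)^6 mod 13 = 1. Thus (-87|13) = 1.
Legendre symbol 1 ⇒ 13 is split.

13 splits in O_K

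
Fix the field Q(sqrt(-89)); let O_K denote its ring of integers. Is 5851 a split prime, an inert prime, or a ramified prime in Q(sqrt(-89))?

splits completely

-89 mod 4 = 3, hence disc K = 4·(-89) = -356 and O_K = ℤ[√-89].
5851 ∤ -356, so 5851 is unramified.
Euler's criterion: (-89)^2925 mod 5851 = 1. Thus (-89|5851) = 1.
d is a quadratic residue mod p, hence 5851 splits in O_K.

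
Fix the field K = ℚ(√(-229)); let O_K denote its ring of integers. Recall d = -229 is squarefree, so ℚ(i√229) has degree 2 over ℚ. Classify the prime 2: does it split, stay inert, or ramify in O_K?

2 is ramified

d = -229 ≡ 3 (mod 4), so O_K = ℤ[√-229] and disc(K) = 4d = -916.
2 divides disc(K) = -916, so 2 ramifies.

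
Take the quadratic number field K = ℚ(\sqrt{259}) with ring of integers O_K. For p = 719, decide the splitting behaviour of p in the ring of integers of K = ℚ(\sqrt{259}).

259 mod 4 = 3, hence disc K = 4·259 = 1036 and O_K = ℤ[√259].
719 ∤ 1036, so 719 is unramified.
Legendre symbol by Euler's criterion: (259/719) ≡ 259^359 ≡ 1 (mod 719), i.e. (259/719) = 1.
(259/719) = 1, so 719 splits.

p splits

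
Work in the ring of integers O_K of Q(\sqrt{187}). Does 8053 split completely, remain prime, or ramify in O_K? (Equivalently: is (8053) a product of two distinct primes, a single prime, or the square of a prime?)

inert

d = 187 ≡ 3 (mod 4), so O_K = ℤ[√187] and disc(K) = 4d = 748.
Since gcd(8053, 748) = 1 the prime 8053 does not ramify.
Euler's criterion: 187^4026 mod 8053 = 8052. Thus (187|8053) = -1.
(187/8053) = -1, so 8053 is inert.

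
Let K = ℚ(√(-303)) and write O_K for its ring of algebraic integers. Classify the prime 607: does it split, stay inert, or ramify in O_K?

-303 mod 4 = 1, hence disc K = -303 and O_K = ℤ[(1+√-303)/2].
disc(K) = -303 is not divisible by 607; 607 is unramified.
Legendre symbol by Euler's criterion: (-303/607) ≡ (-303)^303 ≡ 1 (mod 607), i.e. (-303/607) = 1.
(-303/607) = 1, so 607 splits.

splits completely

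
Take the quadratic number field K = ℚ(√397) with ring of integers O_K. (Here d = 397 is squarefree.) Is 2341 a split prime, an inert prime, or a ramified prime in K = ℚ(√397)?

inert — (2341) stays prime in O_K

Since 397 ≡ 1 mod 4, the ring of integers is ℤ[(1+√397)/2] with discriminant 397.
Since gcd(2341, 397) = 1 the prime 2341 does not ramify.
Euler's criterion: 397^1170 mod 2341 = 2340. Thus (397|2341) = -1.
Legendre symbol -1 ⇒ 2341 is inert.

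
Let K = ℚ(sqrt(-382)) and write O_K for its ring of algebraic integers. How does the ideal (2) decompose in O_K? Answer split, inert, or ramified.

-382 mod 4 = 2, hence disc K = 4·(-382) = -1528 and O_K = ℤ[√-382].
Ramification test: 2 | -1528. The prime 2 ramifies in K.

ramified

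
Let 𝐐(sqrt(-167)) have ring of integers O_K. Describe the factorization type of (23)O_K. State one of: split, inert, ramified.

Since -167 ≡ 1 mod 4, the ring of integers is ℤ[(1+√-167)/2] with discriminant -167.
disc(K) = -167 is not divisible by 23; 23 is unramified.
Compute (-167/23) via Euler: 17^((23-1)/2) mod 23 = 22, so (-167/23) = -1.
Legendre symbol -1 ⇒ 23 is inert.

inert — (23) stays prime in O_K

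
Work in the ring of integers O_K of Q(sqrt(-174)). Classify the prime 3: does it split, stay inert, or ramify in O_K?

d = -174 ≡ 2 (mod 4), so O_K = ℤ[√-174] and disc(K) = 4d = -696.
Ramification test: 3 | -696. The prime 3 ramifies in K.

ramifies in O_K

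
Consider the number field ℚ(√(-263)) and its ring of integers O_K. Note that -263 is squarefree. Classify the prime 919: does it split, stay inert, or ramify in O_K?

inert

Since -263 ≡ 1 mod 4, the ring of integers is ℤ[(1+√-263)/2] with discriminant -263.
disc(K) = -263 is not divisible by 919; 919 is unramified.
(-263/919) = 656^459 mod 919 = 918, giving Legendre symbol -1.
Legendre symbol -1 ⇒ 919 is inert.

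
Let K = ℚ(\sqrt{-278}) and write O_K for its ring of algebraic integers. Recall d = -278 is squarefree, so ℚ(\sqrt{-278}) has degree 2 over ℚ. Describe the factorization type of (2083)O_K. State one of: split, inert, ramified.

inert — (2083) stays prime in O_K

d = -278 ≡ 2 (mod 4), so O_K = ℤ[√-278] and disc(K) = 4d = -1112.
disc(K) = -1112 is not divisible by 2083; 2083 is unramified.
Euler's criterion: (-278)^1041 mod 2083 = 2082. Thus (-278|2083) = -1.
Legendre symbol -1 ⇒ 2083 is inert.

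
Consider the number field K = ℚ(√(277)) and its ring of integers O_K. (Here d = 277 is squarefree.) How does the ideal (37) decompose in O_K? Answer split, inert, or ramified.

37 remains inert

Since 277 ≡ 1 mod 4, the ring of integers is ℤ[(1+√277)/2] with discriminant 277.
disc(K) = 277 is not divisible by 37; 37 is unramified.
Compute (277/37) via Euler: 18^((37-1)/2) mod 37 = 36, so (277/37) = -1.
Legendre symbol -1 ⇒ 37 is inert.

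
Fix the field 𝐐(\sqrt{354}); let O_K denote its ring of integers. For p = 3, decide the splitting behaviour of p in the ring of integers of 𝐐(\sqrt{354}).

ramified — (3) = 𝔭²

354 mod 4 = 2, hence disc K = 4·354 = 1416 and O_K = ℤ[√354].
Ramification test: 3 | 1416. The prime 3 ramifies in K.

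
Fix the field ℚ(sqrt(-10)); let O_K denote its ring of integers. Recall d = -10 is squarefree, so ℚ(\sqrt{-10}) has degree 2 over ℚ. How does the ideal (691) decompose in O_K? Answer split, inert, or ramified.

d = -10 ≡ 2 (mod 4), so O_K = ℤ[√-10] and disc(K) = 4d = -40.
Since gcd(691, -40) = 1 the prime 691 does not ramify.
Compute (-10/691) via Euler: 681^((691-1)/2) mod 691 = 1, so (-10/691) = 1.
(-10/691) = 1, so 691 splits.

split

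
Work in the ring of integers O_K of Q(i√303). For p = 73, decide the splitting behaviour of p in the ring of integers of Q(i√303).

-303 mod 4 = 1, hence disc K = -303 and O_K = ℤ[(1+√-303)/2].
Since gcd(73, -303) = 1 the prime 73 does not ramify.
Compute (-303/73) via Euler: 62^((73-1)/2) mod 73 = 72, so (-303/73) = -1.
Legendre symbol -1 ⇒ 73 is inert.

remains prime (inert)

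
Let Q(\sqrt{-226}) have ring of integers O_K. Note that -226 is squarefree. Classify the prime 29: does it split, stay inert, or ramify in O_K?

-226 mod 4 = 2, hence disc K = 4·(-226) = -904 and O_K = ℤ[√-226].
disc(K) = -904 is not divisible by 29; 29 is unramified.
Compute (-226/29) via Euler: 6^((29-1)/2) mod 29 = 1, so (-226/29) = 1.
Legendre symbol 1 ⇒ 29 is split.

splits completely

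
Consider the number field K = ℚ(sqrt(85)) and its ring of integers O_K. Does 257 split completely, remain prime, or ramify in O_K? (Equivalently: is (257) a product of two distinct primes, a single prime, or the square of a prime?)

257 remains inert

85 mod 4 = 1, hence disc K = 85 and O_K = ℤ[(1+√85)/2].
257 ∤ 85, so 257 is unramified.
Euler's criterion: 85^128 mod 257 = 256. Thus (85|257) = -1.
Legendre symbol -1 ⇒ 257 is inert.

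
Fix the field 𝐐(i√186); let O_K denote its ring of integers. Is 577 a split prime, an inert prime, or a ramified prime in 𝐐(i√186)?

split

-186 mod 4 = 2, hence disc K = 4·(-186) = -744 and O_K = ℤ[√-186].
Since gcd(577, -744) = 1 the prime 577 does not ramify.
(-186/577) = 391^288 mod 577 = 1, giving Legendre symbol 1.
d is a quadratic residue mod p, hence 577 splits in O_K.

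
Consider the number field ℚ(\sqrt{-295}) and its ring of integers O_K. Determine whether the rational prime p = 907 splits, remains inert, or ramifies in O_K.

p is inert

d = -295 ≡ 1 (mod 4), so O_K = ℤ[(1+√-295)/2] and disc(K) = d = -295.
907 ∤ -295, so 907 is unramified.
Euler's criterion: (-295)^453 mod 907 = 906. Thus (-295|907) = -1.
Legendre symbol -1 ⇒ 907 is inert.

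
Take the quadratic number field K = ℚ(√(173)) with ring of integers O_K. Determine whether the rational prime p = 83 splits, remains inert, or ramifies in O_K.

83 splits in O_K

Since 173 ≡ 1 mod 4, the ring of integers is ℤ[(1+√173)/2] with discriminant 173.
83 ∤ 173, so 83 is unramified.
Euler's criterion: 173^41 mod 83 = 1. Thus (173|83) = 1.
d is a quadratic residue mod p, hence 83 splits in O_K.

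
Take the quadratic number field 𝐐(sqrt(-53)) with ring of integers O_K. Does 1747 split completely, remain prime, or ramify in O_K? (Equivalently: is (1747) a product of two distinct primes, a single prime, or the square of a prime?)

split

-53 mod 4 = 3, hence disc K = 4·(-53) = -212 and O_K = ℤ[√-53].
disc(K) = -212 is not divisible by 1747; 1747 is unramified.
(-53/1747) = 1694^873 mod 1747 = 1, giving Legendre symbol 1.
d is a quadratic residue mod p, hence 1747 splits in O_K.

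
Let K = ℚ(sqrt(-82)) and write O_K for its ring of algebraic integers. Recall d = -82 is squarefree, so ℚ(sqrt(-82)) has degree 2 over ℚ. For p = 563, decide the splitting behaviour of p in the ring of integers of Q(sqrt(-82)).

563 remains inert

Since -82 ≢ 1 mod 4, the ring of integers is ℤ[√-82] with discriminant 4·(-82) = -328.
disc(K) = -328 is not divisible by 563; 563 is unramified.
Euler's criterion: (-82)^281 mod 563 = 562. Thus (-82|563) = -1.
d is a non-residue mod p, hence 563 remains inert in O_K.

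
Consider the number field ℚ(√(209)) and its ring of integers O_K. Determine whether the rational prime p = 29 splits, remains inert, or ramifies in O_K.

Since 209 ≡ 1 mod 4, the ring of integers is ℤ[(1+√209)/2] with discriminant 209.
Since gcd(29, 209) = 1 the prime 29 does not ramify.
(209/29) = 6^14 mod 29 = 1, giving Legendre symbol 1.
d is a quadratic residue mod p, hence 29 splits in O_K.

splits completely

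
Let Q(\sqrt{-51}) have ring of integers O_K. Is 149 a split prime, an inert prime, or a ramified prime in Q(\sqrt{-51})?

-51 mod 4 = 1, hence disc K = -51 and O_K = ℤ[(1+√-51)/2].
Since gcd(149, -51) = 1 the prime 149 does not ramify.
Euler's criterion: (-51)^74 mod 149 = 148. Thus (-51|149) = -1.
(-51/149) = -1, so 149 is inert.

remains prime (inert)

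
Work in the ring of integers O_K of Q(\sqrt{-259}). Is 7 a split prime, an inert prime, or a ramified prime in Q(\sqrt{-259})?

d = -259 ≡ 1 (mod 4), so O_K = ℤ[(1+√-259)/2] and disc(K) = d = -259.
disc(K) = -259 = 7·(-37), so p = 7 is ramified.

ramifies in O_K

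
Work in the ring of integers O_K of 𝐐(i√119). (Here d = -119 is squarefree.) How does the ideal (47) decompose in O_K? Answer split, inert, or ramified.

-119 mod 4 = 1, hence disc K = -119 and O_K = ℤ[(1+√-119)/2].
disc(K) = -119 is not divisible by 47; 47 is unramified.
Euler's criterion: (-119)^23 mod 47 = 46. Thus (-119|47) = -1.
(-119/47) = -1, so 47 is inert.

p is inert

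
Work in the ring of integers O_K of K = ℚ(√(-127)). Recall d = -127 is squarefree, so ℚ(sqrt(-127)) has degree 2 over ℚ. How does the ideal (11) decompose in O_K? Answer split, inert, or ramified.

splits completely

-127 mod 4 = 1, hence disc K = -127 and O_K = ℤ[(1+√-127)/2].
Since gcd(11, -127) = 1 the prime 11 does not ramify.
Legendre symbol by Euler's criterion: (-127/11) ≡ (-127)^5 ≡ 1 (mod 11), i.e. (-127/11) = 1.
(-127/11) = 1, so 11 splits.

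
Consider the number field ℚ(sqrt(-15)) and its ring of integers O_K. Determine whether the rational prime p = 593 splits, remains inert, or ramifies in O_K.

593 splits in O_K

d = -15 ≡ 1 (mod 4), so O_K = ℤ[(1+√-15)/2] and disc(K) = d = -15.
593 ∤ -15, so 593 is unramified.
Compute (-15/593) via Euler: 578^((593-1)/2) mod 593 = 1, so (-15/593) = 1.
(-15/593) = 1, so 593 splits.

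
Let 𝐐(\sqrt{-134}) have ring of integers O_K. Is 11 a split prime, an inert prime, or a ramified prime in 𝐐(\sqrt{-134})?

d = -134 ≡ 2 (mod 4), so O_K = ℤ[√-134] and disc(K) = 4d = -536.
11 ∤ -536, so 11 is unramified.
Euler's criterion: (-134)^5 mod 11 = 1. Thus (-134|11) = 1.
(-134/11) = 1, so 11 splits.

split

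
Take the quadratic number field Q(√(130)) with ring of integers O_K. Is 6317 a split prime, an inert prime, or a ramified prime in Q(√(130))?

split — (6317) = 𝔭₁𝔭₂ with 𝔭₁ ≠ 𝔭₂

130 mod 4 = 2, hence disc K = 4·130 = 520 and O_K = ℤ[√130].
6317 ∤ 520, so 6317 is unramified.
Legendre symbol by Euler's criterion: (130/6317) ≡ 130^3158 ≡ 1 (mod 6317), i.e. (130/6317) = 1.
Legendre symbol 1 ⇒ 6317 is split.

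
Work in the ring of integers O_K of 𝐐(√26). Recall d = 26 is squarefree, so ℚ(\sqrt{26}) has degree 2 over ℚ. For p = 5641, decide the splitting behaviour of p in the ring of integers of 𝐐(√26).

splits completely

26 mod 4 = 2, hence disc K = 4·26 = 104 and O_K = ℤ[√26].
5641 ∤ 104, so 5641 is unramified.
Legendre symbol by Euler's criterion: (26/5641) ≡ 26^2820 ≡ 1 (mod 5641), i.e. (26/5641) = 1.
(26/5641) = 1, so 5641 splits.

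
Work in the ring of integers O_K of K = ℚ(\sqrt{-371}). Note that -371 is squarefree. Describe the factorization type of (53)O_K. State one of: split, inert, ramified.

ramified

d = -371 ≡ 1 (mod 4), so O_K = ℤ[(1+√-371)/2] and disc(K) = d = -371.
53 divides disc(K) = -371, so 53 ramifies.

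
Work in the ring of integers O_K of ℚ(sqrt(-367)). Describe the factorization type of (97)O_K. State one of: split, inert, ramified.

p is inert

-367 mod 4 = 1, hence disc K = -367 and O_K = ℤ[(1+√-367)/2].
Since gcd(97, -367) = 1 the prime 97 does not ramify.
Compute (-367/97) via Euler: 21^((97-1)/2) mod 97 = 96, so (-367/97) = -1.
Legendre symbol -1 ⇒ 97 is inert.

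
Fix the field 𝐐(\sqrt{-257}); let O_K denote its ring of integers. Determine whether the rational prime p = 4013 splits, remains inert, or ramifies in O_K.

split

-257 mod 4 = 3, hence disc K = 4·(-257) = -1028 and O_K = ℤ[√-257].
4013 ∤ -1028, so 4013 is unramified.
(-257/4013) = 3756^2006 mod 4013 = 1, giving Legendre symbol 1.
d is a quadratic residue mod p, hence 4013 splits in O_K.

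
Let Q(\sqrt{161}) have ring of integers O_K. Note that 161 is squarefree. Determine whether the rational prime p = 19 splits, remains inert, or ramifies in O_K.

split

161 mod 4 = 1, hence disc K = 161 and O_K = ℤ[(1+√161)/2].
Since gcd(19, 161) = 1 the prime 19 does not ramify.
Legendre symbol by Euler's criterion: (161/19) ≡ 161^9 ≡ 1 (mod 19), i.e. (161/19) = 1.
d is a quadratic residue mod p, hence 19 splits in O_K.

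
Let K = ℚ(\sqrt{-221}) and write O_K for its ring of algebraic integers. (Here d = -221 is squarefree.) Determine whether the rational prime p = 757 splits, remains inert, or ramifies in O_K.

757 splits in O_K

d = -221 ≡ 3 (mod 4), so O_K = ℤ[√-221] and disc(K) = 4d = -884.
Since gcd(757, -884) = 1 the prime 757 does not ramify.
Compute (-221/757) via Euler: 536^((757-1)/2) mod 757 = 1, so (-221/757) = 1.
(-221/757) = 1, so 757 splits.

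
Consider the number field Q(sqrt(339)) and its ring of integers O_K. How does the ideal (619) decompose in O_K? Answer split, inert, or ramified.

339 mod 4 = 3, hence disc K = 4·339 = 1356 and O_K = ℤ[√339].
disc(K) = 1356 is not divisible by 619; 619 is unramified.
Euler's criterion: 339^309 mod 619 = 1. Thus (339|619) = 1.
Legendre symbol 1 ⇒ 619 is split.

splits completely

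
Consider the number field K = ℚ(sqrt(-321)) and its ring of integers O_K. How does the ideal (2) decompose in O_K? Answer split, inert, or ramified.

ramified

Since -321 ≢ 1 mod 4, the ring of integers is ℤ[√-321] with discriminant 4·(-321) = -1284.
Ramification test: 2 | -1284. The prime 2 ramifies in K.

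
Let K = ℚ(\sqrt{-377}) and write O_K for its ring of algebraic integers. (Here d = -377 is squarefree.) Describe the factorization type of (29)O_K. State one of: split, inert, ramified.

-377 mod 4 = 3, hence disc K = 4·(-377) = -1508 and O_K = ℤ[√-377].
29 divides disc(K) = -1508, so 29 ramifies.

ramifies in O_K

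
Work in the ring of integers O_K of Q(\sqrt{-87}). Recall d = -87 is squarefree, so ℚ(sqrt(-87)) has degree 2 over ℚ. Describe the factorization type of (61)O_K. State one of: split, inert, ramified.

-87 mod 4 = 1, hence disc K = -87 and O_K = ℤ[(1+√-87)/2].
Since gcd(61, -87) = 1 the prime 61 does not ramify.
Legendre symbol by Euler's criterion: (-87/61) ≡ (-87)^30 ≡ 60 (mod 61), i.e. (-87/61) = -1.
d is a non-residue mod p, hence 61 remains inert in O_K.

inert — (61) stays prime in O_K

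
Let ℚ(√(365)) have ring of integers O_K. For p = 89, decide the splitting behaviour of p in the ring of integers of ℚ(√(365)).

89 splits in O_K

365 mod 4 = 1, hence disc K = 365 and O_K = ℤ[(1+√365)/2].
89 ∤ 365, so 89 is unramified.
Compute (365/89) via Euler: 9^((89-1)/2) mod 89 = 1, so (365/89) = 1.
(365/89) = 1, so 89 splits.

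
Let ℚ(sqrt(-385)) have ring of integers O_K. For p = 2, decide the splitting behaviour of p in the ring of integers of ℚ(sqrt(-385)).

p ramifies

d = -385 ≡ 3 (mod 4), so O_K = ℤ[√-385] and disc(K) = 4d = -1540.
2 divides disc(K) = -1540, so 2 ramifies.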